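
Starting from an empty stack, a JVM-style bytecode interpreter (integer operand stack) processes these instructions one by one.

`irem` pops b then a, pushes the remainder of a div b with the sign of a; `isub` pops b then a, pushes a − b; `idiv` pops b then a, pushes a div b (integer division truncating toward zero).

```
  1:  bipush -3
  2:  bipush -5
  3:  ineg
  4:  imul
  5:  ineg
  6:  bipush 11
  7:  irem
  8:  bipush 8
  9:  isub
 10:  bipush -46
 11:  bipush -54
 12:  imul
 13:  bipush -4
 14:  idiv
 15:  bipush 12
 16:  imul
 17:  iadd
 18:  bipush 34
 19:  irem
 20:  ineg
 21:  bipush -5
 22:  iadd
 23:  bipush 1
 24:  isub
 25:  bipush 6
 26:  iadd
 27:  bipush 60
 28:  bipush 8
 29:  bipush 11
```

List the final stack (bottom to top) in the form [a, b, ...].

bipush -3  → [-3]
bipush -5  → [-3, -5]
ineg       → [-3, 5]
imul       → [-15]
ineg       → [15]
bipush 11  → [15, 11]
irem       → [4]
bipush 8   → [4, 8]
isub       → [-4]
bipush -46 → [-4, -46]
bipush -54 → [-4, -46, -54]
imul       → [-4, 2484]
bipush -4  → [-4, 2484, -4]
idiv       → [-4, -621]
bipush 12  → [-4, -621, 12]
imul       → [-4, -7452]
iadd       → [-7456]
bipush 34  → [-7456, 34]
irem       → [-10]
ineg       → [10]
bipush -5  → [10, -5]
iadd       → [5]
bipush 1   → [5, 1]
isub       → [4]
bipush 6   → [4, 6]
iadd       → [10]
bipush 60  → [10, 60]
bipush 8   → [10, 60, 8]
bipush 11  → [10, 60, 8, 11]

[10, 60, 8, 11]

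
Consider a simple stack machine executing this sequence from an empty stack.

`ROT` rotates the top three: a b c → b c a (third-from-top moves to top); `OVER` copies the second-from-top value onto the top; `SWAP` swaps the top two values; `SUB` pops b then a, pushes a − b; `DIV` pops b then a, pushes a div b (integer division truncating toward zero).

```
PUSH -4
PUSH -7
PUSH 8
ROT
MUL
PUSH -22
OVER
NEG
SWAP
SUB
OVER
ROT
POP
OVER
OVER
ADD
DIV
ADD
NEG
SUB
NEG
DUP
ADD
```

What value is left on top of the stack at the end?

-92

PUSH -4  → -4
PUSH -7  → -4 -7
PUSH 8   → -4 -7 8
ROT      → -7 8 -4
MUL      → -7 -32
PUSH -22 → -7 -32 -22
OVER     → -7 -32 -22 -32
NEG      → -7 -32 -22 32
SWAP     → -7 -32 32 -22
SUB      → -7 -32 54
OVER     → -7 -32 54 -32
ROT      → -7 54 -32 -32
POP      → -7 54 -32
OVER     → -7 54 -32 54
OVER     → -7 54 -32 54 -32
ADD      → -7 54 -32 22
DIV      → -7 54 -1
ADD      → -7 53
NEG      → -7 -53
SUB      → 46
NEG      → -46
DUP      → -46 -46
ADD      → -92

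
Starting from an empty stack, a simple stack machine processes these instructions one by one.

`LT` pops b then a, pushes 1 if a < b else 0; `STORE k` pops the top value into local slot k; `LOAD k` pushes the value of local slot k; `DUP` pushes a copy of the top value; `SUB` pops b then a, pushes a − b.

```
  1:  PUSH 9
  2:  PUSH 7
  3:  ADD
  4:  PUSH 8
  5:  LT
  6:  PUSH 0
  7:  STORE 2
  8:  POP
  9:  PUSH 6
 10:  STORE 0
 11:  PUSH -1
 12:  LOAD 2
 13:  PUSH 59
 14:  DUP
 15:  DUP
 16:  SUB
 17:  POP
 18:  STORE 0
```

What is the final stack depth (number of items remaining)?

PUSH 9   [9]
PUSH 7   [9, 7]
ADD      [16]
PUSH 8   [16, 8]
LT       [0]
PUSH 0   [0, 0]
STORE 2  [0]
POP      []
PUSH 6   [6]
STORE 0  []
PUSH -1  [-1]
LOAD 2   [-1, 0]
PUSH 59  [-1, 0, 59]
DUP      [-1, 0, 59, 59]
DUP      [-1, 0, 59, 59, 59]
SUB      [-1, 0, 59, 0]
POP      [-1, 0, 59]
STORE 0  [-1, 0]

2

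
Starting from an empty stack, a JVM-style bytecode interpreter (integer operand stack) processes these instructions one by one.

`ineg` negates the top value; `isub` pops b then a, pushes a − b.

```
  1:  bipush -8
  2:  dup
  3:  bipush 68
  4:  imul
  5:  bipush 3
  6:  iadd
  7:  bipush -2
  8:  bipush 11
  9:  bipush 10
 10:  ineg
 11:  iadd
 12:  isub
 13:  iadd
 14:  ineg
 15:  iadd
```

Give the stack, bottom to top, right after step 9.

bipush -8 -> [-8]
dup       -> [-8, -8]
bipush 68 -> [-8, -8, 68]
imul      -> [-8, -544]
bipush 3  -> [-8, -544, 3]
iadd      -> [-8, -541]
bipush -2 -> [-8, -541, -2]
bipush 11 -> [-8, -541, -2, 11]
bipush 10 -> [-8, -541, -2, 11, 10]

[-8, -541, -2, 11, 10]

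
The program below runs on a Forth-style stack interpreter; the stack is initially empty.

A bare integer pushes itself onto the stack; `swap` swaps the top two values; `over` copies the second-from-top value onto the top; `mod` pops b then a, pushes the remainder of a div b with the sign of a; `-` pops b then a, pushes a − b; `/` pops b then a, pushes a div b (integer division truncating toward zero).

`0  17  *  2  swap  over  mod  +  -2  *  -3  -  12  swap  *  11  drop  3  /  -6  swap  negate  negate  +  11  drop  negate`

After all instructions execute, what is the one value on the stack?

0      : [0]
17     : [0, 17]
*      : [0]
2      : [0, 2]
swap   : [2, 0]
over   : [2, 0, 2]
mod    : [2, 0]
+      : [2]
-2     : [2, -2]
*      : [-4]
-3     : [-4, -3]
-      : [-1]
12     : [-1, 12]
swap   : [12, -1]
*      : [-12]
11     : [-12, 11]
drop   : [-12]
3      : [-12, 3]
/      : [-4]
-6     : [-4, -6]
swap   : [-6, -4]
negate : [-6, 4]
negate : [-6, -4]
+      : [-10]
11     : [-10, 11]
drop   : [-10]
negate : [10]

10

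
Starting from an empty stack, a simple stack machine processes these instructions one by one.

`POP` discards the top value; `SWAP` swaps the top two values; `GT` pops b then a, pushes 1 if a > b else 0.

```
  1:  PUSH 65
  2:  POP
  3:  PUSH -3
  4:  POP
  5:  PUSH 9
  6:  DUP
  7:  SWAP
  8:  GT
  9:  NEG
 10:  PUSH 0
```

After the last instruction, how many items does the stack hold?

PUSH 65 -> 65
POP     -> (empty)
PUSH -3 -> -3
POP     -> (empty)
PUSH 9  -> 9
DUP     -> 9 9
SWAP    -> 9 9
GT      -> 0
NEG     -> 0
PUSH 0  -> 0 0

2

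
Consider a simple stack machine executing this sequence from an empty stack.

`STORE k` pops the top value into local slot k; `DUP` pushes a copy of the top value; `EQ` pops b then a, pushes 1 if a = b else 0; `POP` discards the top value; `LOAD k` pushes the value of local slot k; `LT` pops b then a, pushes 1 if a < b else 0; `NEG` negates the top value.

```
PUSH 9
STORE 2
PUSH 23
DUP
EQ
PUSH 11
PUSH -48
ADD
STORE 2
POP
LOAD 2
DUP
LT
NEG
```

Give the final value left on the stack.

PUSH 9   -> [9]
STORE 2  -> []
PUSH 23  -> [23]
DUP      -> [23, 23]
EQ       -> [1]
PUSH 11  -> [1, 11]
PUSH -48 -> [1, 11, -48]
ADD      -> [1, -37]
STORE 2  -> [1]
POP      -> []
LOAD 2   -> [-37]
DUP      -> [-37, -37]
LT       -> [0]
NEG      -> [0]

0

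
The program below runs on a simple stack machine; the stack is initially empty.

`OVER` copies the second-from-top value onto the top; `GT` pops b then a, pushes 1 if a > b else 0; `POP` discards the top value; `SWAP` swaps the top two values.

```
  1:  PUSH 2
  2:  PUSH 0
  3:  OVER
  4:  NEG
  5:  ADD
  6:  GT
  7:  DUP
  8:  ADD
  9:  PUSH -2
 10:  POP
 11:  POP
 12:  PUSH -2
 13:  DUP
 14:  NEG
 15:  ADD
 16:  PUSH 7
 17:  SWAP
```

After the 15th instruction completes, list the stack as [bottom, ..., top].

[0]

PUSH 2  : 2
PUSH 0  : 2 0
OVER    : 2 0 2
NEG     : 2 0 -2
ADD     : 2 -2
GT      : 1
DUP     : 1 1
ADD     : 2
PUSH -2 : 2 -2
POP     : 2
POP     : (empty)
PUSH -2 : -2
DUP     : -2 -2
NEG     : -2 2
ADD     : 0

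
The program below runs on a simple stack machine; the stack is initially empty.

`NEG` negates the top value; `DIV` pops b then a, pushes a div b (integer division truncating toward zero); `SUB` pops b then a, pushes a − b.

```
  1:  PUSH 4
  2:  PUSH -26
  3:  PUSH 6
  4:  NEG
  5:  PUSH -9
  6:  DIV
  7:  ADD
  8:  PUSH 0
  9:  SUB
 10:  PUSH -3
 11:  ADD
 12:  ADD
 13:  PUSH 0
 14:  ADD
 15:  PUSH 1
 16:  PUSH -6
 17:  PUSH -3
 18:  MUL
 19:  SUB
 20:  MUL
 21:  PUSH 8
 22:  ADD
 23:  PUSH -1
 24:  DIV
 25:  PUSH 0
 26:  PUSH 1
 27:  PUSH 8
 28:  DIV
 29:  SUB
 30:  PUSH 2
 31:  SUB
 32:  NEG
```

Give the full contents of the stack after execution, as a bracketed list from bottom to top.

PUSH 4   : 4
PUSH -26 : 4 -26
PUSH 6   : 4 -26 6
NEG      : 4 -26 -6
PUSH -9  : 4 -26 -6 -9
DIV      : 4 -26 0
ADD      : 4 -26
PUSH 0   : 4 -26 0
SUB      : 4 -26
PUSH -3  : 4 -26 -3
ADD      : 4 -29
ADD      : -25
PUSH 0   : -25 0
ADD      : -25
PUSH 1   : -25 1
PUSH -6  : -25 1 -6
PUSH -3  : -25 1 -6 -3
MUL      : -25 1 18
SUB      : -25 -17
MUL      : 425
PUSH 8   : 425 8
ADD      : 433
PUSH -1  : 433 -1
DIV      : -433
PUSH 0   : -433 0
PUSH 1   : -433 0 1
PUSH 8   : -433 0 1 8
DIV      : -433 0 0
SUB      : -433 0
PUSH 2   : -433 0 2
SUB      : -433 -2
NEG      : -433 2

[-433, 2]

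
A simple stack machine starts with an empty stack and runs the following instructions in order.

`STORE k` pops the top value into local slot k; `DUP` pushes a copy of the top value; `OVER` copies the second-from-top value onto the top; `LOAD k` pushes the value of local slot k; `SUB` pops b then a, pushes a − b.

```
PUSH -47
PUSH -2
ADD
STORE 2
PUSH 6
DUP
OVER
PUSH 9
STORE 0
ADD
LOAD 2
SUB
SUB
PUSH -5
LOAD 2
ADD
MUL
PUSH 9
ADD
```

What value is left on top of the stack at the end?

2979

PUSH -47 : [-47]
PUSH -2  : [-47, -2]
ADD      : [-49]
STORE 2  : []
PUSH 6   : [6]
DUP      : [6, 6]
OVER     : [6, 6, 6]
PUSH 9   : [6, 6, 6, 9]
STORE 0  : [6, 6, 6]
ADD      : [6, 12]
LOAD 2   : [6, 12, -49]
SUB      : [6, 61]
SUB      : [-55]
PUSH -5  : [-55, -5]
LOAD 2   : [-55, -5, -49]
ADD      : [-55, -54]
MUL      : [2970]
PUSH 9   : [2970, 9]
ADD      : [2979]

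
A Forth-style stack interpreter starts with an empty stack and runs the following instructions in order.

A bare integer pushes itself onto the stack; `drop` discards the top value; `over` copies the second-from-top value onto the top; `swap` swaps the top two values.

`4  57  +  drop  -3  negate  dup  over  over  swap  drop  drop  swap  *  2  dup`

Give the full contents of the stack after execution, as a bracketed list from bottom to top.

4      → 4
57     → 4 57
+      → 61
drop   → (empty)
-3     → -3
negate → 3
dup    → 3 3
over   → 3 3 3
over   → 3 3 3 3
swap   → 3 3 3 3
drop   → 3 3 3
drop   → 3 3
swap   → 3 3
*      → 9
2      → 9 2
dup    → 9 2 2

[9, 2, 2]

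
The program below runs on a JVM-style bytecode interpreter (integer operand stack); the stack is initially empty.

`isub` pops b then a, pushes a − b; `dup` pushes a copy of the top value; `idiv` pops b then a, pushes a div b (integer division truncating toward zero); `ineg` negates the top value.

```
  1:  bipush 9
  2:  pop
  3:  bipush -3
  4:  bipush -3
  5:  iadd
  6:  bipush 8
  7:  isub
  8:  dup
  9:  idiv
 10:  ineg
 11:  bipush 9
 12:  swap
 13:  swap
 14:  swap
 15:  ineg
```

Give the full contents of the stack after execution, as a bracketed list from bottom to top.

bipush 9  → [9]
pop       → []
bipush -3 → [-3]
bipush -3 → [-3, -3]
iadd      → [-6]
bipush 8  → [-6, 8]
isub      → [-14]
dup       → [-14, -14]
idiv      → [1]
ineg      → [-1]
bipush 9  → [-1, 9]
swap      → [9, -1]
swap      → [-1, 9]
swap      → [9, -1]
ineg      → [9, 1]

[9, 1]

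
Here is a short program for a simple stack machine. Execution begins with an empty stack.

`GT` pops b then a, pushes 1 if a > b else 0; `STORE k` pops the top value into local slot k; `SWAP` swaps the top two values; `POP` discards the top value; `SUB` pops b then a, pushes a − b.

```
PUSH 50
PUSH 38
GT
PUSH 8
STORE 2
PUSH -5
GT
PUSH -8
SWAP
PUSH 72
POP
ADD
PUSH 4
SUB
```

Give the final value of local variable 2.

PUSH 50 → 50
PUSH 38 → 50 38
GT      → 1
PUSH 8  → 1 8
STORE 2 → 1
PUSH -5 → 1 -5
GT      → 1
PUSH -8 → 1 -8
SWAP    → -8 1
PUSH 72 → -8 1 72
POP     → -8 1
ADD     → -7
PUSH 4  → -7 4
SUB     → -11

8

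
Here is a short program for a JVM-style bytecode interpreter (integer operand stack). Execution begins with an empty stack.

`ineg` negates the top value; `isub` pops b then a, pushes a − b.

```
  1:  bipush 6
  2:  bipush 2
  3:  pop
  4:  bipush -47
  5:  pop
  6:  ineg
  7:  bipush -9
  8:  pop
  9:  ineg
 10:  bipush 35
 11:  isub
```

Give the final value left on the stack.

-29

bipush 6   : [6]
bipush 2   : [6, 2]
pop        : [6]
bipush -47 : [6, -47]
pop        : [6]
ineg       : [-6]
bipush -9  : [-6, -9]
pop        : [-6]
ineg       : [6]
bipush 35  : [6, 35]
isub       : [-29]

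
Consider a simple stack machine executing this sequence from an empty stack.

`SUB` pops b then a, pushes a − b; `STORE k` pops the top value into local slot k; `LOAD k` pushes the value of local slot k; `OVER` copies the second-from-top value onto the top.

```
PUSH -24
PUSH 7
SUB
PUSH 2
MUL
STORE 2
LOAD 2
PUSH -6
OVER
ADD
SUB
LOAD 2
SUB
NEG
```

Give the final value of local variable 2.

PUSH -24 -> -24
PUSH 7   -> -24 7
SUB      -> -31
PUSH 2   -> -31 2
MUL      -> -62
STORE 2  -> (empty)
LOAD 2   -> -62
PUSH -6  -> -62 -6
OVER     -> -62 -6 -62
ADD      -> -62 -68
SUB      -> 6
LOAD 2   -> 6 -62
SUB      -> 68
NEG      -> -68

-62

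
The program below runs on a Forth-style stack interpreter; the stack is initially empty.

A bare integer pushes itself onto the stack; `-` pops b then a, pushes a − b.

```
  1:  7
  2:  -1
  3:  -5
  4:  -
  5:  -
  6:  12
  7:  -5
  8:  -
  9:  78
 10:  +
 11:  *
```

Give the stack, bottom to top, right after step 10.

7  -> [7]
-1 -> [7, -1]
-5 -> [7, -1, -5]
-  -> [7, 4]
-  -> [3]
12 -> [3, 12]
-5 -> [3, 12, -5]
-  -> [3, 17]
78 -> [3, 17, 78]
+  -> [3, 95]

[3, 95]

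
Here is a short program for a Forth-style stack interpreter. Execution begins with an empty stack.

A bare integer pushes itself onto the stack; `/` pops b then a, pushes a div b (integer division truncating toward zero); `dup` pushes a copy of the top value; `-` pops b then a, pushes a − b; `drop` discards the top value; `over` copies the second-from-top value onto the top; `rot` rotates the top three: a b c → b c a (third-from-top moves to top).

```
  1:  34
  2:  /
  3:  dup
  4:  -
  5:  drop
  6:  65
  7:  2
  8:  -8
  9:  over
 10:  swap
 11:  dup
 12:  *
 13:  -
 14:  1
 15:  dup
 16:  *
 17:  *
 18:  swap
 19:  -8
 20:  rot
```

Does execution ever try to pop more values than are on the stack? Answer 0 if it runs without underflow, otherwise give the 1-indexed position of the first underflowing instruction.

34 : 34
/  — needs 2 operands, stack has 1 → underflow

2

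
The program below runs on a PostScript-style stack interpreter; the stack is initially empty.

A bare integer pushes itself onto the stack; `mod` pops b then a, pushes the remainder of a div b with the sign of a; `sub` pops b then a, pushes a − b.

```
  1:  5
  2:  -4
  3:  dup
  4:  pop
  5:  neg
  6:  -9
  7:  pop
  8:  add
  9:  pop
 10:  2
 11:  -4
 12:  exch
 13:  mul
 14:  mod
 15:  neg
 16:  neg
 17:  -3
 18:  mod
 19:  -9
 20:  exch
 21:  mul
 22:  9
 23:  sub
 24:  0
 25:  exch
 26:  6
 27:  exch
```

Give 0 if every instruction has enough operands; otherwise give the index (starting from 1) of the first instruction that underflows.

5     5
-4    5 -4
dup   5 -4 -4
pop   5 -4
neg   5 4
-9    5 4 -9
pop   5 4
add   9
pop   (empty)
2     2
-4    2 -4
exch  -4 2
mul   -8
mod  — needs 2 operands, stack has 1 → underflow

14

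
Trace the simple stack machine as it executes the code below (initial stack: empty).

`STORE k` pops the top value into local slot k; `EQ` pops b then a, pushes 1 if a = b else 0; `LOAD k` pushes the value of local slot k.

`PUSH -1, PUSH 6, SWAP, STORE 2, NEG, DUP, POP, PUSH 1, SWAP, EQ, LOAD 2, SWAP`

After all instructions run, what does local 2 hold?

-1

PUSH -1 -> [-1]
PUSH 6  -> [-1, 6]
SWAP    -> [6, -1]
STORE 2 -> [6]
NEG     -> [-6]
DUP     -> [-6, -6]
POP     -> [-6]
PUSH 1  -> [-6, 1]
SWAP    -> [1, -6]
EQ      -> [0]
LOAD 2  -> [0, -1]
SWAP    -> [-1, 0]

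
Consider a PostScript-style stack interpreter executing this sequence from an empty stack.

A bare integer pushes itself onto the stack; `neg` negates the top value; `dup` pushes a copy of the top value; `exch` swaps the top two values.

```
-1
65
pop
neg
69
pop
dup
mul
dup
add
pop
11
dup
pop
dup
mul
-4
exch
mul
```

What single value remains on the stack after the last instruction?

-1   → -1
65   → -1 65
pop  → -1
neg  → 1
69   → 1 69
pop  → 1
dup  → 1 1
mul  → 1
dup  → 1 1
add  → 2
pop  → (empty)
11   → 11
dup  → 11 11
pop  → 11
dup  → 11 11
mul  → 121
-4   → 121 -4
exch → -4 121
mul  → -484

-484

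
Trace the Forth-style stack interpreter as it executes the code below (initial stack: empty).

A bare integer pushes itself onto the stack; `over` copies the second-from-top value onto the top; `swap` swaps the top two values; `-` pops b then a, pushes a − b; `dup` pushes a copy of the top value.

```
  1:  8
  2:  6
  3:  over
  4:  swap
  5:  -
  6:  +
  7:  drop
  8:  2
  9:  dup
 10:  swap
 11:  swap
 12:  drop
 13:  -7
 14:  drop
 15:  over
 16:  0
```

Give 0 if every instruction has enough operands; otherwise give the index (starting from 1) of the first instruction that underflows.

8    : 8
6    : 8 6
over : 8 6 8
swap : 8 8 6
-    : 8 2
+    : 10
drop : (empty)
2    : 2
dup  : 2 2
swap : 2 2
swap : 2 2
drop : 2
-7   : 2 -7
drop : 2
over  — needs 2 operands, stack has 1 → underflow

15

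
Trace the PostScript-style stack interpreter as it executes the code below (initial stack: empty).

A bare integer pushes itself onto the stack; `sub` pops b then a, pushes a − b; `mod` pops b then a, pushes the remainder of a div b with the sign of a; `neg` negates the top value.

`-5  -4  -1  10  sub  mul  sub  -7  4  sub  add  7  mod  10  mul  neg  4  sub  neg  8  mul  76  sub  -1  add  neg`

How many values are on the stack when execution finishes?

1

-5  : [-5]
-4  : [-5, -4]
-1  : [-5, -4, -1]
10  : [-5, -4, -1, 10]
sub : [-5, -4, -11]
mul : [-5, 44]
sub : [-49]
-7  : [-49, -7]
4   : [-49, -7, 4]
sub : [-49, -11]
add : [-60]
7   : [-60, 7]
mod : [-4]
10  : [-4, 10]
mul : [-40]
neg : [40]
4   : [40, 4]
sub : [36]
neg : [-36]
8   : [-36, 8]
mul : [-288]
76  : [-288, 76]
sub : [-364]
-1  : [-364, -1]
add : [-365]
neg : [365]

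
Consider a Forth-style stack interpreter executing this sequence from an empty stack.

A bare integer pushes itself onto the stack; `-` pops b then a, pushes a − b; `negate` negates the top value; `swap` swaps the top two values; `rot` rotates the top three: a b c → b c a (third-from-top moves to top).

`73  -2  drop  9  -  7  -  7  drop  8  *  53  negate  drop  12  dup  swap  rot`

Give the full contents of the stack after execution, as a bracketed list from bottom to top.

73     -> 73
-2     -> 73 -2
drop   -> 73
9      -> 73 9
-      -> 64
7      -> 64 7
-      -> 57
7      -> 57 7
drop   -> 57
8      -> 57 8
*      -> 456
53     -> 456 53
negate -> 456 -53
drop   -> 456
12     -> 456 12
dup    -> 456 12 12
swap   -> 456 12 12
rot    -> 12 12 456

[12, 12, 456]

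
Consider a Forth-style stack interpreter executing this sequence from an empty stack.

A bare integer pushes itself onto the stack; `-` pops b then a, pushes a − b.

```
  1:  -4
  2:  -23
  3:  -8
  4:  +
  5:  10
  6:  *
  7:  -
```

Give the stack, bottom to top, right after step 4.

-4  → -4
-23 → -4 -23
-8  → -4 -23 -8
+   → -4 -31

[-4, -31]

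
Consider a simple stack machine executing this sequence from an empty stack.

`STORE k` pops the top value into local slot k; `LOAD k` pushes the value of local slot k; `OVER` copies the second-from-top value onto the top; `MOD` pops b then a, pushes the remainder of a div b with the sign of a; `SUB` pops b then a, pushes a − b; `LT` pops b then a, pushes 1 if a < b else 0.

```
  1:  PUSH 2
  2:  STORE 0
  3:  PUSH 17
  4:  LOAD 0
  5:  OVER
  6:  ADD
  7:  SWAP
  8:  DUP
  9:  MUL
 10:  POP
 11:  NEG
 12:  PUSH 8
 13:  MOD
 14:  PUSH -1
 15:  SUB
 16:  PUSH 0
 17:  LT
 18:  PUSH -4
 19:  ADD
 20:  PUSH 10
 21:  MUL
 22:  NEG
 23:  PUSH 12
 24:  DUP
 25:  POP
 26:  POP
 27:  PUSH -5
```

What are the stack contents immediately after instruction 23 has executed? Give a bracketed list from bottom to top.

[30, 12]

PUSH 2  → 2
STORE 0 → (empty)
PUSH 17 → 17
LOAD 0  → 17 2
OVER    → 17 2 17
ADD     → 17 19
SWAP    → 19 17
DUP     → 19 17 17
MUL     → 19 289
POP     → 19
NEG     → -19
PUSH 8  → -19 8
MOD     → -3
PUSH -1 → -3 -1
SUB     → -2
PUSH 0  → -2 0
LT      → 1
PUSH -4 → 1 -4
ADD     → -3
PUSH 10 → -3 10
MUL     → -30
NEG     → 30
PUSH 12 → 30 12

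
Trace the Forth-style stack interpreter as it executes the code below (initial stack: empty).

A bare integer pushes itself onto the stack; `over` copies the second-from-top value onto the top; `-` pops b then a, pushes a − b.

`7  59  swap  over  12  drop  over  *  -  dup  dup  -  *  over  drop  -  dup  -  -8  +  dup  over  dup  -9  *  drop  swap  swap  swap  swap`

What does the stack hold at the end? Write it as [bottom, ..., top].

[-8, -8, -8]

7    : 7
59   : 7 59
swap : 59 7
over : 59 7 59
12   : 59 7 59 12
drop : 59 7 59
over : 59 7 59 7
*    : 59 7 413
-    : 59 -406
dup  : 59 -406 -406
dup  : 59 -406 -406 -406
-    : 59 -406 0
*    : 59 0
over : 59 0 59
drop : 59 0
-    : 59
dup  : 59 59
-    : 0
-8   : 0 -8
+    : -8
dup  : -8 -8
over : -8 -8 -8
dup  : -8 -8 -8 -8
-9   : -8 -8 -8 -8 -9
*    : -8 -8 -8 72
drop : -8 -8 -8
swap : -8 -8 -8
swap : -8 -8 -8
swap : -8 -8 -8
swap : -8 -8 -8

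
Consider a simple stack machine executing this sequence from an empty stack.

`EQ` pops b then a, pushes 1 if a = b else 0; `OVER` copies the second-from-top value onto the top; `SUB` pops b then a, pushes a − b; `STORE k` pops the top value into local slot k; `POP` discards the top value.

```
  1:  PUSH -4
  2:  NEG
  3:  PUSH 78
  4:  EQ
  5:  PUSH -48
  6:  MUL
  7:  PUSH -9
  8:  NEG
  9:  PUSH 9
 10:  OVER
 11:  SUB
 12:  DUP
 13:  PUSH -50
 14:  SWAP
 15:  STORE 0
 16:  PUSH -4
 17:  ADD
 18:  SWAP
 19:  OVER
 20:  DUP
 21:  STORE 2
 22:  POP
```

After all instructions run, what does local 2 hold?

-54

PUSH -4  : -4
NEG      : 4
PUSH 78  : 4 78
EQ       : 0
PUSH -48 : 0 -48
MUL      : 0
PUSH -9  : 0 -9
NEG      : 0 9
PUSH 9   : 0 9 9
OVER     : 0 9 9 9
SUB      : 0 9 0
DUP      : 0 9 0 0
PUSH -50 : 0 9 0 0 -50
SWAP     : 0 9 0 -50 0
STORE 0  : 0 9 0 -50
PUSH -4  : 0 9 0 -50 -4
ADD      : 0 9 0 -54
SWAP     : 0 9 -54 0
OVER     : 0 9 -54 0 -54
DUP      : 0 9 -54 0 -54 -54
STORE 2  : 0 9 -54 0 -54
POP      : 0 9 -54 0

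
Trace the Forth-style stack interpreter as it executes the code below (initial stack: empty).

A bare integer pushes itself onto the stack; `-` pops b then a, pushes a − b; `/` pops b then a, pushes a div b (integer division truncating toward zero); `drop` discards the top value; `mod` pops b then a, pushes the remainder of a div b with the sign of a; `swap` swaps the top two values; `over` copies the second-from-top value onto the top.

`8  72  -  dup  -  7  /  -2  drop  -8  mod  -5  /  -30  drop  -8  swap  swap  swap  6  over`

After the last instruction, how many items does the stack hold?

4

8     8
72    8 72
-     -64
dup   -64 -64
-     0
7     0 7
/     0
-2    0 -2
drop  0
-8    0 -8
mod   0
-5    0 -5
/     0
-30   0 -30
drop  0
-8    0 -8
swap  -8 0
swap  0 -8
swap  -8 0
6     -8 0 6
over  -8 0 6 0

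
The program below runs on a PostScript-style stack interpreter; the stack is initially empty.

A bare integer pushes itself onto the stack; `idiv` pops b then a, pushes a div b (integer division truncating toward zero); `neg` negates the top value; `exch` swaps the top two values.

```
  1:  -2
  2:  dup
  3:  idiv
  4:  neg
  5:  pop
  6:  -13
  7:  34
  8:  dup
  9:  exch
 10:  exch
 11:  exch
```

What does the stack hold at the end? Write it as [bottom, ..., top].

-2   : -2
dup  : -2 -2
idiv : 1
neg  : -1
pop  : (empty)
-13  : -13
34   : -13 34
dup  : -13 34 34
exch : -13 34 34
exch : -13 34 34
exch : -13 34 34

[-13, 34, 34]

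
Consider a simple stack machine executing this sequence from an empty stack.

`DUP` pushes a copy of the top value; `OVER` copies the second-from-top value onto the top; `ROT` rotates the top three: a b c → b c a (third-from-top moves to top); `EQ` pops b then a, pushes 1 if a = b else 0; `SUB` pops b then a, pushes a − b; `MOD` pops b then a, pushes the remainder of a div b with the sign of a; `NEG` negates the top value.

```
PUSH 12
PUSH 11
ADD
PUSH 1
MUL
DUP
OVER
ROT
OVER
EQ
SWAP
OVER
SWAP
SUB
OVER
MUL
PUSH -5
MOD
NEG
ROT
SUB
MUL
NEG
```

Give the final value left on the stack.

PUSH 12 : 12
PUSH 11 : 12 11
ADD     : 23
PUSH 1  : 23 1
MUL     : 23
DUP     : 23 23
OVER    : 23 23 23
ROT     : 23 23 23
OVER    : 23 23 23 23
EQ      : 23 23 1
SWAP    : 23 1 23
OVER    : 23 1 23 1
SWAP    : 23 1 1 23
SUB     : 23 1 -22
OVER    : 23 1 -22 1
MUL     : 23 1 -22
PUSH -5 : 23 1 -22 -5
MOD     : 23 1 -2
NEG     : 23 1 2
ROT     : 1 2 23
SUB     : 1 -21
MUL     : -21
NEG     : 21

21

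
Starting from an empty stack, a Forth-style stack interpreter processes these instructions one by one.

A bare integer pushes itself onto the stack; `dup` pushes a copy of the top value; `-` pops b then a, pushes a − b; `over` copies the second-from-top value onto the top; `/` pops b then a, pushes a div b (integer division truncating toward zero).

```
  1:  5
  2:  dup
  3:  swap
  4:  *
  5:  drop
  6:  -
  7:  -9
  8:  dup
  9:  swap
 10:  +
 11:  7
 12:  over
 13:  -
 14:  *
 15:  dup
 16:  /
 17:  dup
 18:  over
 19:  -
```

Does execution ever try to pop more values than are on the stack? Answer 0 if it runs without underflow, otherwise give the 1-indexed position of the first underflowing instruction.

6

5    : [5]
dup  : [5, 5]
swap : [5, 5]
*    : [25]
drop : []
-  — needs 2 operands, stack has 0 → underflow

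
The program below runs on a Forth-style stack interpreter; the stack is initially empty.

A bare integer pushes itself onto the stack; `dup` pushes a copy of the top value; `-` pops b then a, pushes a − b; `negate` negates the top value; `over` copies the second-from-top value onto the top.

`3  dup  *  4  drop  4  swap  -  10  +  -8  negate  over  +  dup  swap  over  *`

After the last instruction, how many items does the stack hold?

3

3      -> [3]
dup    -> [3, 3]
*      -> [9]
4      -> [9, 4]
drop   -> [9]
4      -> [9, 4]
swap   -> [4, 9]
-      -> [-5]
10     -> [-5, 10]
+      -> [5]
-8     -> [5, -8]
negate -> [5, 8]
over   -> [5, 8, 5]
+      -> [5, 13]
dup    -> [5, 13, 13]
swap   -> [5, 13, 13]
over   -> [5, 13, 13, 13]
*      -> [5, 13, 169]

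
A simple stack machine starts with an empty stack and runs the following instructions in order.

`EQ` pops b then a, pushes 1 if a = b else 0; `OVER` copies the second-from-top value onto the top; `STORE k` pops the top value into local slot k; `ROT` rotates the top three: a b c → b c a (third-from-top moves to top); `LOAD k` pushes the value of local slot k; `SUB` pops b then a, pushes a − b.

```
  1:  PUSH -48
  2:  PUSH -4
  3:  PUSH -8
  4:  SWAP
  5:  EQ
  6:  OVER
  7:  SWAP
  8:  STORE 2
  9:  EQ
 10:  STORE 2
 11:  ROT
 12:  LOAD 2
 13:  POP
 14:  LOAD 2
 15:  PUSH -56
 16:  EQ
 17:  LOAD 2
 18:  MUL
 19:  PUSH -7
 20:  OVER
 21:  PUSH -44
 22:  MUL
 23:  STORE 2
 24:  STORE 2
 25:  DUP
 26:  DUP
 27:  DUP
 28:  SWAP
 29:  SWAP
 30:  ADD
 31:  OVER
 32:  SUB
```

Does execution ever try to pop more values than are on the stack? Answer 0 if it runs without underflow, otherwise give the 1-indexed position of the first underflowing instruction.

PUSH -48  [-48]
PUSH -4   [-48, -4]
PUSH -8   [-48, -4, -8]
SWAP      [-48, -8, -4]
EQ        [-48, 0]
OVER      [-48, 0, -48]
SWAP      [-48, -48, 0]
STORE 2   [-48, -48]
EQ        [1]
STORE 2   []
ROT  — needs 3 operands, stack has 0 → underflow

11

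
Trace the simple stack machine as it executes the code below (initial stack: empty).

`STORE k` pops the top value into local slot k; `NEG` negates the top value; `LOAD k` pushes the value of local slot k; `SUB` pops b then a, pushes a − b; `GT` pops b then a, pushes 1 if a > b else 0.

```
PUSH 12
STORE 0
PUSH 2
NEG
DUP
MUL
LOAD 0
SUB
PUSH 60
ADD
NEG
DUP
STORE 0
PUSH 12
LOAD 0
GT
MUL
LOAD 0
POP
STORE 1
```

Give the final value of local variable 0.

-52

PUSH 12 -> 12
STORE 0 -> (empty)
PUSH 2  -> 2
NEG     -> -2
DUP     -> -2 -2
MUL     -> 4
LOAD 0  -> 4 12
SUB     -> -8
PUSH 60 -> -8 60
ADD     -> 52
NEG     -> -52
DUP     -> -52 -52
STORE 0 -> -52
PUSH 12 -> -52 12
LOAD 0  -> -52 12 -52
GT      -> -52 1
MUL     -> -52
LOAD 0  -> -52 -52
POP     -> -52
STORE 1 -> (empty)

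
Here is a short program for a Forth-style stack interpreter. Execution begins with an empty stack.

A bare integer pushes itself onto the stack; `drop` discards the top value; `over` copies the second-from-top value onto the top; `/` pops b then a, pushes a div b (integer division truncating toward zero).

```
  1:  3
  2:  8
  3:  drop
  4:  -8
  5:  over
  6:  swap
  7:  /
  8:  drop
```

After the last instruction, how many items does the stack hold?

3    : 3
8    : 3 8
drop : 3
-8   : 3 -8
over : 3 -8 3
swap : 3 3 -8
/    : 3 0
drop : 3

1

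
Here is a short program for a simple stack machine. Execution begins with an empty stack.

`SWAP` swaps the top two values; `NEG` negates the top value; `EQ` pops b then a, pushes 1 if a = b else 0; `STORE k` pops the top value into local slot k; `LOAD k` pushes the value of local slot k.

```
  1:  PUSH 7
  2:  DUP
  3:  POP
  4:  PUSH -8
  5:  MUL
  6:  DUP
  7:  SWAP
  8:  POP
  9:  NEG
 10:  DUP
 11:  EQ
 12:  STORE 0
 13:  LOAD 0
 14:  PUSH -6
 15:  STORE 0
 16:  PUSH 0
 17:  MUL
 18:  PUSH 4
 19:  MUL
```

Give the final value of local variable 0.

PUSH 7  → [7]
DUP     → [7, 7]
POP     → [7]
PUSH -8 → [7, -8]
MUL     → [-56]
DUP     → [-56, -56]
SWAP    → [-56, -56]
POP     → [-56]
NEG     → [56]
DUP     → [56, 56]
EQ      → [1]
STORE 0 → []
LOAD 0  → [1]
PUSH -6 → [1, -6]
STORE 0 → [1]
PUSH 0  → [1, 0]
MUL     → [0]
PUSH 4  → [0, 4]
MUL     → [0]

-6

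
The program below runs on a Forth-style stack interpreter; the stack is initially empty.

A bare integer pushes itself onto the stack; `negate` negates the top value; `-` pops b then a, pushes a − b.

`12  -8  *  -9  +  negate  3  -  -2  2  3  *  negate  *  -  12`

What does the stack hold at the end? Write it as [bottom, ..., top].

12     -> 12
-8     -> 12 -8
*      -> -96
-9     -> -96 -9
+      -> -105
negate -> 105
3      -> 105 3
-      -> 102
-2     -> 102 -2
2      -> 102 -2 2
3      -> 102 -2 2 3
*      -> 102 -2 6
negate -> 102 -2 -6
*      -> 102 12
-      -> 90
12     -> 90 12

[90, 12]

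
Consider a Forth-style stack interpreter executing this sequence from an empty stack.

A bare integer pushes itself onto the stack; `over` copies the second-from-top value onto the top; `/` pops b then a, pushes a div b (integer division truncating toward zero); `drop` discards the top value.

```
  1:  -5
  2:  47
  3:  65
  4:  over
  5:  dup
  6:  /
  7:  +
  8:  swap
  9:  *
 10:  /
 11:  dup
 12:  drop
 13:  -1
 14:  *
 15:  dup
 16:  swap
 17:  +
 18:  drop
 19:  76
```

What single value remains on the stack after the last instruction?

-5   → -5
47   → -5 47
65   → -5 47 65
over → -5 47 65 47
dup  → -5 47 65 47 47
/    → -5 47 65 1
+    → -5 47 66
swap → -5 66 47
*    → -5 3102
/    → 0
dup  → 0 0
drop → 0
-1   → 0 -1
*    → 0
dup  → 0 0
swap → 0 0
+    → 0
drop → (empty)
76   → 76

76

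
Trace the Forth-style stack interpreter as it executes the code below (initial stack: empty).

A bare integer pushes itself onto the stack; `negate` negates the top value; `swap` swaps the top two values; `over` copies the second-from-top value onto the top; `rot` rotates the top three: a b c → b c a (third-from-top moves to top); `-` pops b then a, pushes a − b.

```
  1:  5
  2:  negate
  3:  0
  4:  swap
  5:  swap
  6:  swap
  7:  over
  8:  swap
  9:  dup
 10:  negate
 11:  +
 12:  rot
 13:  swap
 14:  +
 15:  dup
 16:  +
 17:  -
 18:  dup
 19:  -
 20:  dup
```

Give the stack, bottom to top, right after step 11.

[0, 0, 0]

5      -> 5
negate -> -5
0      -> -5 0
swap   -> 0 -5
swap   -> -5 0
swap   -> 0 -5
over   -> 0 -5 0
swap   -> 0 0 -5
dup    -> 0 0 -5 -5
negate -> 0 0 -5 5
+      -> 0 0 0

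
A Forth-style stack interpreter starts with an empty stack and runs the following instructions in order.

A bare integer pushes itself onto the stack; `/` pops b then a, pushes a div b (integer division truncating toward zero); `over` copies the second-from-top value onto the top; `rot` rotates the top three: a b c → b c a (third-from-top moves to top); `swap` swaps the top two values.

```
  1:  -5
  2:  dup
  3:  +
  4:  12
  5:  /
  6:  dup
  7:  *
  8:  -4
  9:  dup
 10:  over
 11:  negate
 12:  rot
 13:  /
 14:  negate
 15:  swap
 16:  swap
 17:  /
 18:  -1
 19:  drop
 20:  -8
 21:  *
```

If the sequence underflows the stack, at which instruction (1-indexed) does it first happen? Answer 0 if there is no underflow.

-5     : [-5]
dup    : [-5, -5]
+      : [-10]
12     : [-10, 12]
/      : [0]
dup    : [0, 0]
*      : [0]
-4     : [0, -4]
dup    : [0, -4, -4]
over   : [0, -4, -4, -4]
negate : [0, -4, -4, 4]
rot    : [0, -4, 4, -4]
/      : [0, -4, -1]
negate : [0, -4, 1]
swap   : [0, 1, -4]
swap   : [0, -4, 1]
/      : [0, -4]
-1     : [0, -4, -1]
drop   : [0, -4]
-8     : [0, -4, -8]
*      : [0, 32]

0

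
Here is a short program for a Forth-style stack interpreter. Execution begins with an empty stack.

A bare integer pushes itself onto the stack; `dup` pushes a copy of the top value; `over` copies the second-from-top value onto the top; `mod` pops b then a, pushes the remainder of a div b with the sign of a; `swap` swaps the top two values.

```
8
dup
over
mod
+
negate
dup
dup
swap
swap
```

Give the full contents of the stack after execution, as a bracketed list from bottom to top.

8      -> 8
dup    -> 8 8
over   -> 8 8 8
mod    -> 8 0
+      -> 8
negate -> -8
dup    -> -8 -8
dup    -> -8 -8 -8
swap   -> -8 -8 -8
swap   -> -8 -8 -8

[-8, -8, -8]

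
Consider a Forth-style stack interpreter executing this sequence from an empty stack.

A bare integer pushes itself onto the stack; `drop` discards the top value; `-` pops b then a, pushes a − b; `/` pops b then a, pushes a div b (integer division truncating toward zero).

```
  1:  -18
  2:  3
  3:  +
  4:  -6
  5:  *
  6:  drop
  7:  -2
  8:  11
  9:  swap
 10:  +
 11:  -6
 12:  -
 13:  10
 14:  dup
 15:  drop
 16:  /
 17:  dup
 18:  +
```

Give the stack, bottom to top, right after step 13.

-18  → -18
3    → -18 3
+    → -15
-6   → -15 -6
*    → 90
drop → (empty)
-2   → -2
11   → -2 11
swap → 11 -2
+    → 9
-6   → 9 -6
-    → 15
10   → 15 10

[15, 10]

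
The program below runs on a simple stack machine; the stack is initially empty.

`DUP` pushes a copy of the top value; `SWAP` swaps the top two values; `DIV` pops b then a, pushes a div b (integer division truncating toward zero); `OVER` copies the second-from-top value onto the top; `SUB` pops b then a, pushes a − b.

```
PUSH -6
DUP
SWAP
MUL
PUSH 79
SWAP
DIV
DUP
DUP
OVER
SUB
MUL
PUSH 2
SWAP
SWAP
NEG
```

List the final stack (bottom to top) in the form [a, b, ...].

PUSH -6 -> [-6]
DUP     -> [-6, -6]
SWAP    -> [-6, -6]
MUL     -> [36]
PUSH 79 -> [36, 79]
SWAP    -> [79, 36]
DIV     -> [2]
DUP     -> [2, 2]
DUP     -> [2, 2, 2]
OVER    -> [2, 2, 2, 2]
SUB     -> [2, 2, 0]
MUL     -> [2, 0]
PUSH 2  -> [2, 0, 2]
SWAP    -> [2, 2, 0]
SWAP    -> [2, 0, 2]
NEG     -> [2, 0, -2]

[2, 0, -2]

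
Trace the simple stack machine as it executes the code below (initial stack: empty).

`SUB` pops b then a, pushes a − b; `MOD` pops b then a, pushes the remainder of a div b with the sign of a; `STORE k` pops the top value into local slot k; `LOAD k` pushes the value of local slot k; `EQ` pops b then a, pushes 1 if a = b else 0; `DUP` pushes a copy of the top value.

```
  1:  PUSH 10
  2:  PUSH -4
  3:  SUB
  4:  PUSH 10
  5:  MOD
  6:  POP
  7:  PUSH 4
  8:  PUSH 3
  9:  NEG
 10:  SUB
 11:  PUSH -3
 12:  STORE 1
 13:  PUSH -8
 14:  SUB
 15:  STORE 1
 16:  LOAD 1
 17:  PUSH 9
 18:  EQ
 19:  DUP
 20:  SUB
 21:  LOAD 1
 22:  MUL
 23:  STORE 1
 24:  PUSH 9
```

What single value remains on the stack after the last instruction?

PUSH 10  [10]
PUSH -4  [10, -4]
SUB      [14]
PUSH 10  [14, 10]
MOD      [4]
POP      []
PUSH 4   [4]
PUSH 3   [4, 3]
NEG      [4, -3]
SUB      [7]
PUSH -3  [7, -3]
STORE 1  [7]
PUSH -8  [7, -8]
SUB      [15]
STORE 1  []
LOAD 1   [15]
PUSH 9   [15, 9]
EQ       [0]
DUP      [0, 0]
SUB      [0]
LOAD 1   [0, 15]
MUL      [0]
STORE 1  []
PUSH 9   [9]

9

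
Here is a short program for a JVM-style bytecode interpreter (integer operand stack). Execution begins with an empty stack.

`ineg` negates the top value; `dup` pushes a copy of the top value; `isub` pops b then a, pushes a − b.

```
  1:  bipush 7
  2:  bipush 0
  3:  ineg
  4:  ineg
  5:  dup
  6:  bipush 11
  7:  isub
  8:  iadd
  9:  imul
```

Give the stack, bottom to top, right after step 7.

[7, 0, -11]

bipush 7   7
bipush 0   7 0
ineg       7 0
ineg       7 0
dup        7 0 0
bipush 11  7 0 0 11
isub       7 0 -11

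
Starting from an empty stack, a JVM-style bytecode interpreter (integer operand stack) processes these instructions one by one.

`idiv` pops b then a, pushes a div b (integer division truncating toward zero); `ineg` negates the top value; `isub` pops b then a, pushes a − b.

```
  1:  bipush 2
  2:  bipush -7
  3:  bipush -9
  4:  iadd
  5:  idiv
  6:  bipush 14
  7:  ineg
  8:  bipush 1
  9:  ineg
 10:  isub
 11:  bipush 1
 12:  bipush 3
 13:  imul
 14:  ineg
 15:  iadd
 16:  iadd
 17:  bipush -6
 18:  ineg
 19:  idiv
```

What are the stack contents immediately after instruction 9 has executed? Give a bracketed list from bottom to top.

[0, -14, -1]

bipush 2   2
bipush -7  2 -7
bipush -9  2 -7 -9
iadd       2 -16
idiv       0
bipush 14  0 14
ineg       0 -14
bipush 1   0 -14 1
ineg       0 -14 -1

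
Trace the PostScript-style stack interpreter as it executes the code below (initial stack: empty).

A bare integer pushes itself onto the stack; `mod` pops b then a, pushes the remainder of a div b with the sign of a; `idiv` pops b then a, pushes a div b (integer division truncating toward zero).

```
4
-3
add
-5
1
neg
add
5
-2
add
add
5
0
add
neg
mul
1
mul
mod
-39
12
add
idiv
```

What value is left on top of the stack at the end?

0

4     [4]
-3    [4, -3]
add   [1]
-5    [1, -5]
1     [1, -5, 1]
neg   [1, -5, -1]
add   [1, -6]
5     [1, -6, 5]
-2    [1, -6, 5, -2]
add   [1, -6, 3]
add   [1, -3]
5     [1, -3, 5]
0     [1, -3, 5, 0]
add   [1, -3, 5]
neg   [1, -3, -5]
mul   [1, 15]
1     [1, 15, 1]
mul   [1, 15]
mod   [1]
-39   [1, -39]
12    [1, -39, 12]
add   [1, -27]
idiv  [0]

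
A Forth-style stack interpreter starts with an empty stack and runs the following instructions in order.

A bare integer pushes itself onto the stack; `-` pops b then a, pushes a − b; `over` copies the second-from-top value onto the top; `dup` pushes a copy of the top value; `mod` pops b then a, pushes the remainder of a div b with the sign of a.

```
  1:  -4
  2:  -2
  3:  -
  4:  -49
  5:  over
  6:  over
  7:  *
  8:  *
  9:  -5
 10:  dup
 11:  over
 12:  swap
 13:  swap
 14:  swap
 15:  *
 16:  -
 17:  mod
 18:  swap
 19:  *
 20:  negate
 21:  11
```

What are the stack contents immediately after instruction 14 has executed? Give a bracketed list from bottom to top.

[-2, -4802, -5, -5, -5]

-4    [-4]
-2    [-4, -2]
-     [-2]
-49   [-2, -49]
over  [-2, -49, -2]
over  [-2, -49, -2, -49]
*     [-2, -49, 98]
*     [-2, -4802]
-5    [-2, -4802, -5]
dup   [-2, -4802, -5, -5]
over  [-2, -4802, -5, -5, -5]
swap  [-2, -4802, -5, -5, -5]
swap  [-2, -4802, -5, -5, -5]
swap  [-2, -4802, -5, -5, -5]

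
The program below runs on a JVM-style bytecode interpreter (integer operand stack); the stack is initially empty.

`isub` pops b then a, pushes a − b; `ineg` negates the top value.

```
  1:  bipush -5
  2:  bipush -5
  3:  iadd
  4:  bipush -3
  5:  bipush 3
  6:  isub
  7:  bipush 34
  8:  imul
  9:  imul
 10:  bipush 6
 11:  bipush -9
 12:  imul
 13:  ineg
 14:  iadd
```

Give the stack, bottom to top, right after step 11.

[2040, 6, -9]

bipush -5 -> -5
bipush -5 -> -5 -5
iadd      -> -10
bipush -3 -> -10 -3
bipush 3  -> -10 -3 3
isub      -> -10 -6
bipush 34 -> -10 -6 34
imul      -> -10 -204
imul      -> 2040
bipush 6  -> 2040 6
bipush -9 -> 2040 6 -9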